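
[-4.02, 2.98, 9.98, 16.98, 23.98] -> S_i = -4.02 + 7.00*i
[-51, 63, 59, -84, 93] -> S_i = Random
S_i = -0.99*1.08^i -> [-0.99, -1.07, -1.15, -1.25, -1.35]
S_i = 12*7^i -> [12, 84, 588, 4116, 28812]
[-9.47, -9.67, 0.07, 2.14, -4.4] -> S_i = Random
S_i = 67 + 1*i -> [67, 68, 69, 70, 71]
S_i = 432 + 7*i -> [432, 439, 446, 453, 460]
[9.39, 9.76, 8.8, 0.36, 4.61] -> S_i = Random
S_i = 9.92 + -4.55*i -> [9.92, 5.37, 0.82, -3.73, -8.28]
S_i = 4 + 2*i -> [4, 6, 8, 10, 12]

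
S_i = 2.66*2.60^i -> [2.66, 6.92, 17.98, 46.75, 121.56]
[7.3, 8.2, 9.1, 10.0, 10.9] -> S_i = 7.30 + 0.90*i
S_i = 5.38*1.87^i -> [5.38, 10.06, 18.81, 35.18, 65.79]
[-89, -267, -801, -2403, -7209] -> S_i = -89*3^i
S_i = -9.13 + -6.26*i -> [-9.13, -15.39, -21.65, -27.91, -34.17]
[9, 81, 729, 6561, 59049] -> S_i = 9*9^i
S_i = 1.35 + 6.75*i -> [1.35, 8.1, 14.85, 21.6, 28.35]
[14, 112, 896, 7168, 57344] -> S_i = 14*8^i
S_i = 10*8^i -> [10, 80, 640, 5120, 40960]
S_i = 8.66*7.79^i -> [8.66, 67.46, 525.52, 4093.83, 31890.97]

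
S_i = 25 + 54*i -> [25, 79, 133, 187, 241]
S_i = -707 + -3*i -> [-707, -710, -713, -716, -719]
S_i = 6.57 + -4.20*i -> [6.57, 2.37, -1.83, -6.03, -10.23]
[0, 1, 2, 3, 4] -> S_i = 0 + 1*i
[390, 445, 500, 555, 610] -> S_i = 390 + 55*i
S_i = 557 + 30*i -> [557, 587, 617, 647, 677]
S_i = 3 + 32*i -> [3, 35, 67, 99, 131]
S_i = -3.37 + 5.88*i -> [-3.37, 2.51, 8.39, 14.27, 20.15]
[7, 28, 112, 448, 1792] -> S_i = 7*4^i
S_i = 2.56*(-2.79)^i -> [2.56, -7.14, 19.93, -55.6, 155.12]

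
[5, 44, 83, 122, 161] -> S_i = 5 + 39*i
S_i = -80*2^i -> [-80, -160, -320, -640, -1280]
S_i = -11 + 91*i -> [-11, 80, 171, 262, 353]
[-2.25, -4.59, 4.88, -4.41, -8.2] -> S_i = Random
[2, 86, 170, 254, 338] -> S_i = 2 + 84*i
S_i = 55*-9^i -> [55, -495, 4455, -40095, 360855]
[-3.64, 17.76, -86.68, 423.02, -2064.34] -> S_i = -3.64*(-4.88)^i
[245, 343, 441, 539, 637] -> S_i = 245 + 98*i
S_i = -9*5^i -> [-9, -45, -225, -1125, -5625]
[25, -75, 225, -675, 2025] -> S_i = 25*-3^i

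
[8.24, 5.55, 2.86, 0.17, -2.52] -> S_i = 8.24 + -2.69*i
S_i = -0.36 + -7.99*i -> [-0.36, -8.35, -16.34, -24.33, -32.32]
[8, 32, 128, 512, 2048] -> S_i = 8*4^i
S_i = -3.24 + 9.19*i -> [-3.24, 5.95, 15.14, 24.33, 33.52]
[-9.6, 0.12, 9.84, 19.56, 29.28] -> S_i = -9.60 + 9.72*i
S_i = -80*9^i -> [-80, -720, -6480, -58320, -524880]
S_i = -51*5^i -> [-51, -255, -1275, -6375, -31875]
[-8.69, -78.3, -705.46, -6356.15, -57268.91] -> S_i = -8.69*9.01^i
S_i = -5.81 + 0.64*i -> [-5.81, -5.17, -4.53, -3.89, -3.25]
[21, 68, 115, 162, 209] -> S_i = 21 + 47*i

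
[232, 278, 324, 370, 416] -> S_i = 232 + 46*i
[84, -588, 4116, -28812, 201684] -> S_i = 84*-7^i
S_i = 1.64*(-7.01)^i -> [1.64, -11.5, 80.59, -564.93, 3960.19]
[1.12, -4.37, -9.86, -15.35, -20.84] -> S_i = 1.12 + -5.49*i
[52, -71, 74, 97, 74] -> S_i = Random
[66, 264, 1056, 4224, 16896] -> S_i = 66*4^i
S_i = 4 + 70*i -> [4, 74, 144, 214, 284]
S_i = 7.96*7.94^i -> [7.96, 63.2, 501.83, 3984.51, 31636.98]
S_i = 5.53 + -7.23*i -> [5.53, -1.7, -8.93, -16.16, -23.39]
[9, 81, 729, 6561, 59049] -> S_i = 9*9^i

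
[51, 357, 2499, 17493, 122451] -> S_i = 51*7^i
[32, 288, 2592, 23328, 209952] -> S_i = 32*9^i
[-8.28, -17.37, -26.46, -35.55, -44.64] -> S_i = -8.28 + -9.09*i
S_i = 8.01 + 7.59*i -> [8.01, 15.6, 23.19, 30.78, 38.37]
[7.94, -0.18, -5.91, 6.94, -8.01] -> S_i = Random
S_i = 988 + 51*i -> [988, 1039, 1090, 1141, 1192]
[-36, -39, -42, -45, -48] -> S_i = -36 + -3*i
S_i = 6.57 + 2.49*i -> [6.57, 9.06, 11.55, 14.04, 16.53]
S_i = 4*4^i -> [4, 16, 64, 256, 1024]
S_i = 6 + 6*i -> [6, 12, 18, 24, 30]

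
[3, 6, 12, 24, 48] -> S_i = 3*2^i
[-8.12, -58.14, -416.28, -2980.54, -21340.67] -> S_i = -8.12*7.16^i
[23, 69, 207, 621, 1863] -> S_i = 23*3^i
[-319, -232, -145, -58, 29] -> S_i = -319 + 87*i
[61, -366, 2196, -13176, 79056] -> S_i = 61*-6^i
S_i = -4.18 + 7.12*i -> [-4.18, 2.94, 10.06, 17.18, 24.3]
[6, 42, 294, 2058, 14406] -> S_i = 6*7^i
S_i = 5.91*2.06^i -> [5.91, 12.17, 25.08, 51.66, 106.43]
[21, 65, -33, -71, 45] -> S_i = Random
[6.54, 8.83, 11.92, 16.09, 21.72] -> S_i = 6.54*1.35^i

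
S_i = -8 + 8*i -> [-8, 0, 8, 16, 24]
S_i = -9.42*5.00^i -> [-9.42, -47.1, -235.5, -1177.5, -5887.5]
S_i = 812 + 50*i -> [812, 862, 912, 962, 1012]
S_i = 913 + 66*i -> [913, 979, 1045, 1111, 1177]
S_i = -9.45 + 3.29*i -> [-9.45, -6.16, -2.87, 0.42, 3.71]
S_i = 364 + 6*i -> [364, 370, 376, 382, 388]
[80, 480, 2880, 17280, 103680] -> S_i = 80*6^i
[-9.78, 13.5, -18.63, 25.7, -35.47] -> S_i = -9.78*(-1.38)^i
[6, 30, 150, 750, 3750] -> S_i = 6*5^i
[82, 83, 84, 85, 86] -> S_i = 82 + 1*i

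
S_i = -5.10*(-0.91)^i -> [-5.1, 4.64, -4.22, 3.84, -3.5]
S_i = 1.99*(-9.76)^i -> [1.99, -19.42, 189.56, -1850.13, 18057.28]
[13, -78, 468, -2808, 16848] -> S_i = 13*-6^i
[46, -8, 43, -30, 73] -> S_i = Random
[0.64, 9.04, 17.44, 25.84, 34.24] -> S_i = 0.64 + 8.40*i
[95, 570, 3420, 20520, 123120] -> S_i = 95*6^i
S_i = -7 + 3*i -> [-7, -4, -1, 2, 5]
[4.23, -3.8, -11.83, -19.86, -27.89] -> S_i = 4.23 + -8.03*i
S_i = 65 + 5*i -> [65, 70, 75, 80, 85]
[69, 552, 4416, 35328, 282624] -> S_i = 69*8^i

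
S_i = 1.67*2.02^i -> [1.67, 3.37, 6.81, 13.76, 27.8]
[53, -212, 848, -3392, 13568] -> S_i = 53*-4^i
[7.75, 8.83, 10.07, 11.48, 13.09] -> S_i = 7.75*1.14^i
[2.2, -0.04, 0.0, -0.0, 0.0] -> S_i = 2.20*(-0.02)^i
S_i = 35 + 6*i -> [35, 41, 47, 53, 59]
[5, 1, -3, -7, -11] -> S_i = 5 + -4*i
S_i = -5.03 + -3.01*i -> [-5.03, -8.04, -11.05, -14.06, -17.07]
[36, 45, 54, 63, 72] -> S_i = 36 + 9*i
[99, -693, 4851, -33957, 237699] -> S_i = 99*-7^i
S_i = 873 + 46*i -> [873, 919, 965, 1011, 1057]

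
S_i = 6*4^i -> [6, 24, 96, 384, 1536]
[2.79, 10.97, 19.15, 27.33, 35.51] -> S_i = 2.79 + 8.18*i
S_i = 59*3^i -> [59, 177, 531, 1593, 4779]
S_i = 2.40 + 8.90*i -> [2.4, 11.3, 20.2, 29.1, 38.0]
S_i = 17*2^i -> [17, 34, 68, 136, 272]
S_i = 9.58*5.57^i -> [9.58, 53.36, 297.22, 1655.51, 9221.18]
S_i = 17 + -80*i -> [17, -63, -143, -223, -303]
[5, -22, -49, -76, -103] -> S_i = 5 + -27*i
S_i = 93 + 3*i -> [93, 96, 99, 102, 105]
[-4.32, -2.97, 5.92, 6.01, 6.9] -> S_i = Random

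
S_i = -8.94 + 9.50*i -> [-8.94, 0.56, 10.06, 19.56, 29.06]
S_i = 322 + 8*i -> [322, 330, 338, 346, 354]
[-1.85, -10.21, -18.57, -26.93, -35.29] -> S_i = -1.85 + -8.36*i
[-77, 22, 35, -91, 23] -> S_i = Random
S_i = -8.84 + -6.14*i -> [-8.84, -14.98, -21.12, -27.26, -33.4]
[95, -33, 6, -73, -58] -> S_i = Random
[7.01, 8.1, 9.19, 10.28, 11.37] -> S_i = 7.01 + 1.09*i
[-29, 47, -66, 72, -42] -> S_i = Random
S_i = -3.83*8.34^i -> [-3.83, -31.94, -266.4, -2221.76, -18529.47]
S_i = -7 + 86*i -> [-7, 79, 165, 251, 337]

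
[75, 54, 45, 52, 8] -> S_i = Random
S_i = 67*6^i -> [67, 402, 2412, 14472, 86832]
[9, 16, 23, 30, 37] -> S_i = 9 + 7*i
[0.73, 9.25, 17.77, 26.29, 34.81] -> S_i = 0.73 + 8.52*i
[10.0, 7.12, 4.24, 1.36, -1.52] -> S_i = 10.00 + -2.88*i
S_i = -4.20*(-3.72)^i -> [-4.2, 15.62, -58.12, 216.21, -804.31]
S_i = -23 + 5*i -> [-23, -18, -13, -8, -3]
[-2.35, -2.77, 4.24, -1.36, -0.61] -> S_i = Random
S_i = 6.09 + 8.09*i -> [6.09, 14.18, 22.27, 30.36, 38.45]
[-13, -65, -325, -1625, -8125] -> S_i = -13*5^i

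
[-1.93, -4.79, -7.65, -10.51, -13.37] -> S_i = -1.93 + -2.86*i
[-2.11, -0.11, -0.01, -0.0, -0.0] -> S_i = -2.11*0.05^i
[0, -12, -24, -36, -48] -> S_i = 0 + -12*i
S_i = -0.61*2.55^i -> [-0.61, -1.56, -3.97, -10.11, -25.79]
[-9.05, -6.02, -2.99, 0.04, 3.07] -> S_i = -9.05 + 3.03*i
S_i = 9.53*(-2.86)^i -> [9.53, -27.26, 77.95, -222.94, 637.61]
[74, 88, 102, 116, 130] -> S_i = 74 + 14*i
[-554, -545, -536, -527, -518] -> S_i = -554 + 9*i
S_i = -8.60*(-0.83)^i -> [-8.6, 7.14, -5.92, 4.92, -4.08]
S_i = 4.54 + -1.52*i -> [4.54, 3.02, 1.5, -0.02, -1.54]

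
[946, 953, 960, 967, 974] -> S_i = 946 + 7*i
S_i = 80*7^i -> [80, 560, 3920, 27440, 192080]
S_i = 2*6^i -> [2, 12, 72, 432, 2592]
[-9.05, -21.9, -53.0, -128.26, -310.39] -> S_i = -9.05*2.42^i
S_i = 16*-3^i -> [16, -48, 144, -432, 1296]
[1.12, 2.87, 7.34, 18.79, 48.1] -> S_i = 1.12*2.56^i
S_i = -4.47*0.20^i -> [-4.47, -0.89, -0.18, -0.04, -0.01]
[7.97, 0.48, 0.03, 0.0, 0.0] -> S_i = 7.97*0.06^i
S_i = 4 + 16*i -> [4, 20, 36, 52, 68]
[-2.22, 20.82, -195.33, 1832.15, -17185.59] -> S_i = -2.22*(-9.38)^i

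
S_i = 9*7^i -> [9, 63, 441, 3087, 21609]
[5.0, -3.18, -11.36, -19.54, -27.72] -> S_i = 5.00 + -8.18*i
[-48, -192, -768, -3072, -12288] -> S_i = -48*4^i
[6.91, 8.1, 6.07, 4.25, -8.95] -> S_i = Random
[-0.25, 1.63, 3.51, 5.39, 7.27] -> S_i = -0.25 + 1.88*i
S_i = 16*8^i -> [16, 128, 1024, 8192, 65536]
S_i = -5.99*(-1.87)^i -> [-5.99, 11.2, -20.95, 39.17, -73.25]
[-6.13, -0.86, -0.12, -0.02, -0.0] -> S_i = -6.13*0.14^i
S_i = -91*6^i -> [-91, -546, -3276, -19656, -117936]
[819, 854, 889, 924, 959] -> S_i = 819 + 35*i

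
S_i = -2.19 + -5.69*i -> [-2.19, -7.88, -13.57, -19.26, -24.95]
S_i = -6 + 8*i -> [-6, 2, 10, 18, 26]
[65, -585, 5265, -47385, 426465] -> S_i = 65*-9^i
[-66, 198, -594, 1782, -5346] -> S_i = -66*-3^i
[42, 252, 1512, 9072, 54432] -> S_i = 42*6^i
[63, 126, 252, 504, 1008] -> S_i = 63*2^i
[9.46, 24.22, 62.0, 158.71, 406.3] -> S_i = 9.46*2.56^i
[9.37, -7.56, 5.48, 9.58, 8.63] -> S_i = Random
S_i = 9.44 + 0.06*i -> [9.44, 9.5, 9.56, 9.62, 9.68]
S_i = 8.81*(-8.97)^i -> [8.81, -79.03, 708.86, -6358.48, 57035.56]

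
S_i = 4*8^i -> [4, 32, 256, 2048, 16384]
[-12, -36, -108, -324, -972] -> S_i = -12*3^i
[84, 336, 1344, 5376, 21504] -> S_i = 84*4^i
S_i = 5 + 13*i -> [5, 18, 31, 44, 57]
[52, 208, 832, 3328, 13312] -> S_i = 52*4^i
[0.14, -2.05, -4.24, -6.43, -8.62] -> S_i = 0.14 + -2.19*i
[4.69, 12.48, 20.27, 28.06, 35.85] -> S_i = 4.69 + 7.79*i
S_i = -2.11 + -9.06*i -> [-2.11, -11.17, -20.23, -29.29, -38.35]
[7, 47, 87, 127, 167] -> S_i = 7 + 40*i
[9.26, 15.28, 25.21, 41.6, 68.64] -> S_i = 9.26*1.65^i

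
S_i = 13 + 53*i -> [13, 66, 119, 172, 225]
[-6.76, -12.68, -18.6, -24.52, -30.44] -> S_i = -6.76 + -5.92*i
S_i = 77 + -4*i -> [77, 73, 69, 65, 61]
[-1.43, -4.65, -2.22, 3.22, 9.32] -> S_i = Random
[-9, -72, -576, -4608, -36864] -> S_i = -9*8^i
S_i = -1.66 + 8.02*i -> [-1.66, 6.36, 14.38, 22.4, 30.42]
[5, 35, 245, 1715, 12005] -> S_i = 5*7^i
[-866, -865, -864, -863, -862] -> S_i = -866 + 1*i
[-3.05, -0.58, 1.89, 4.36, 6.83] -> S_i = -3.05 + 2.47*i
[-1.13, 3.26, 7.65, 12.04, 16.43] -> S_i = -1.13 + 4.39*i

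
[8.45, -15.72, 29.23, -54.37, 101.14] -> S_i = 8.45*(-1.86)^i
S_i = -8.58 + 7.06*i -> [-8.58, -1.52, 5.54, 12.6, 19.66]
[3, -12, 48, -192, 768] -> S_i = 3*-4^i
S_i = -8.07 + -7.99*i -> [-8.07, -16.06, -24.05, -32.04, -40.03]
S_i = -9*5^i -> [-9, -45, -225, -1125, -5625]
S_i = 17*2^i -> [17, 34, 68, 136, 272]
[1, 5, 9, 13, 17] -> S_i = 1 + 4*i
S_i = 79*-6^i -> [79, -474, 2844, -17064, 102384]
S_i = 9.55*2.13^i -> [9.55, 20.34, 43.33, 92.29, 196.57]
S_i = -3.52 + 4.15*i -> [-3.52, 0.63, 4.78, 8.93, 13.08]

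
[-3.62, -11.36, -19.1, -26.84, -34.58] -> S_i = -3.62 + -7.74*i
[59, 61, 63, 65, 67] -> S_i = 59 + 2*i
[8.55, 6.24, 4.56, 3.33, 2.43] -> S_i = 8.55*0.73^i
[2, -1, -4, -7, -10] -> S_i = 2 + -3*i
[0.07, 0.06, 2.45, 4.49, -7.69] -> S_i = Random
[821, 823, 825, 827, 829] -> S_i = 821 + 2*i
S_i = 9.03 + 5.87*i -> [9.03, 14.9, 20.77, 26.64, 32.51]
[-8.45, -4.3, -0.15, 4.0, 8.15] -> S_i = -8.45 + 4.15*i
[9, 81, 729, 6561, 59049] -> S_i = 9*9^i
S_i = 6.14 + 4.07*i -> [6.14, 10.21, 14.28, 18.35, 22.42]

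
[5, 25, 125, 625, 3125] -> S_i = 5*5^i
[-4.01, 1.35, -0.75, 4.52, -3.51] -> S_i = Random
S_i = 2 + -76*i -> [2, -74, -150, -226, -302]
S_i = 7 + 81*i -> [7, 88, 169, 250, 331]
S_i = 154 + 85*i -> [154, 239, 324, 409, 494]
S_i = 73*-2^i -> [73, -146, 292, -584, 1168]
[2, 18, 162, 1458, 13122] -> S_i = 2*9^i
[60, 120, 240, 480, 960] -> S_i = 60*2^i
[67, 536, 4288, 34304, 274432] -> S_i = 67*8^i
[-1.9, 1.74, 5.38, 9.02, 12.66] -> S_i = -1.90 + 3.64*i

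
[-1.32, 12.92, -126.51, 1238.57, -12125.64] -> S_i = -1.32*(-9.79)^i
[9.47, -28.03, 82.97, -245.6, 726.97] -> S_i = 9.47*(-2.96)^i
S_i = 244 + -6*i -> [244, 238, 232, 226, 220]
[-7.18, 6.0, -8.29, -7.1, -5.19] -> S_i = Random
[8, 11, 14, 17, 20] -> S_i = 8 + 3*i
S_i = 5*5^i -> [5, 25, 125, 625, 3125]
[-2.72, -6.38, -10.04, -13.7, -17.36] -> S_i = -2.72 + -3.66*i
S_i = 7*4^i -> [7, 28, 112, 448, 1792]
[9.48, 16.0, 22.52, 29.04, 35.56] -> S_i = 9.48 + 6.52*i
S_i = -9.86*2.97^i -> [-9.86, -29.28, -86.97, -258.31, -767.19]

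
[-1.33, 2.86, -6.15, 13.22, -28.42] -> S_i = -1.33*(-2.15)^i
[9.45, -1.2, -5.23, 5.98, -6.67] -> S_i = Random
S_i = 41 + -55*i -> [41, -14, -69, -124, -179]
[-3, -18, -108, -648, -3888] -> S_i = -3*6^i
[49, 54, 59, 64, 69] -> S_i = 49 + 5*i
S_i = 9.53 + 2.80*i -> [9.53, 12.33, 15.13, 17.93, 20.73]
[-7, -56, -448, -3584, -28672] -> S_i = -7*8^i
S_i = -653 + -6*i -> [-653, -659, -665, -671, -677]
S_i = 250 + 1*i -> [250, 251, 252, 253, 254]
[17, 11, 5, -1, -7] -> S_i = 17 + -6*i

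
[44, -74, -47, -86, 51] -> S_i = Random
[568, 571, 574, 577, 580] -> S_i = 568 + 3*i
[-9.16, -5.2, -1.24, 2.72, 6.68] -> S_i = -9.16 + 3.96*i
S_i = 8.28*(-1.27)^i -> [8.28, -10.52, 13.35, -16.96, 21.54]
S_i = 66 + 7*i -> [66, 73, 80, 87, 94]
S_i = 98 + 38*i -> [98, 136, 174, 212, 250]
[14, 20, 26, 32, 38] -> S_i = 14 + 6*i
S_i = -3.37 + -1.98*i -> [-3.37, -5.35, -7.33, -9.31, -11.29]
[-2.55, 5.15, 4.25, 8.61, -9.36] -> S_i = Random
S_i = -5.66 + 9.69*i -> [-5.66, 4.03, 13.72, 23.41, 33.1]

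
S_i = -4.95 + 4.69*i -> [-4.95, -0.26, 4.43, 9.12, 13.81]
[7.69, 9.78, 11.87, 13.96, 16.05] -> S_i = 7.69 + 2.09*i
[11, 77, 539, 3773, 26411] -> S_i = 11*7^i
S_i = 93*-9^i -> [93, -837, 7533, -67797, 610173]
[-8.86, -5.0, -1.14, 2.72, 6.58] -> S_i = -8.86 + 3.86*i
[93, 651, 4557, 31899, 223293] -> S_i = 93*7^i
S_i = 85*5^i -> [85, 425, 2125, 10625, 53125]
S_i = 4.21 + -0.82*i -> [4.21, 3.39, 2.57, 1.75, 0.93]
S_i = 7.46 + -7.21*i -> [7.46, 0.25, -6.96, -14.17, -21.38]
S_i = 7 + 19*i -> [7, 26, 45, 64, 83]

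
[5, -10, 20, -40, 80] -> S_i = 5*-2^i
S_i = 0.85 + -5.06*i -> [0.85, -4.21, -9.27, -14.33, -19.39]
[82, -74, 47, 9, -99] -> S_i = Random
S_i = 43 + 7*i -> [43, 50, 57, 64, 71]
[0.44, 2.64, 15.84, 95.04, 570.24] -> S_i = 0.44*6.00^i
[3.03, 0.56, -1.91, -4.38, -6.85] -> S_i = 3.03 + -2.47*i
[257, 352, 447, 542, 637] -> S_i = 257 + 95*i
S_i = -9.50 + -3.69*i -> [-9.5, -13.19, -16.88, -20.57, -24.26]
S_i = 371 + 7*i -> [371, 378, 385, 392, 399]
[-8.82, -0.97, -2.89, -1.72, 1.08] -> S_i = Random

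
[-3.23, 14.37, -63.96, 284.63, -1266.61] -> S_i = -3.23*(-4.45)^i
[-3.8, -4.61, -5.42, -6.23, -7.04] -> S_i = -3.80 + -0.81*i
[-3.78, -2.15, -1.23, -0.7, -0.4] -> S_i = -3.78*0.57^i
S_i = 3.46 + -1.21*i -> [3.46, 2.25, 1.04, -0.17, -1.38]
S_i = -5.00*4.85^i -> [-5.0, -24.25, -117.61, -570.42, -2766.54]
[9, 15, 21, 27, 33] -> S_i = 9 + 6*i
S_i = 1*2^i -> [1, 2, 4, 8, 16]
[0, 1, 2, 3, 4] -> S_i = 0 + 1*i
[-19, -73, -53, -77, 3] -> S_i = Random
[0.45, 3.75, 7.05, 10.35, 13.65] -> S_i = 0.45 + 3.30*i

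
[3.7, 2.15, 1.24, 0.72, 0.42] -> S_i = 3.70*0.58^i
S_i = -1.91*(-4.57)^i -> [-1.91, 8.73, -39.89, 182.3, -833.1]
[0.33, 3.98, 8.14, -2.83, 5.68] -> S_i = Random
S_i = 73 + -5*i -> [73, 68, 63, 58, 53]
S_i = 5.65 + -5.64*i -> [5.65, 0.01, -5.63, -11.27, -16.91]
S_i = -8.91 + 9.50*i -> [-8.91, 0.59, 10.09, 19.59, 29.09]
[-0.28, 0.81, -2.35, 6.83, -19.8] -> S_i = -0.28*(-2.90)^i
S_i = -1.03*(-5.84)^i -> [-1.03, 6.02, -35.13, 205.15, -1198.09]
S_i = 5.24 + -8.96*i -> [5.24, -3.72, -12.68, -21.64, -30.6]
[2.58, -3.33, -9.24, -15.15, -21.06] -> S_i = 2.58 + -5.91*i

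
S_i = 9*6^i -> [9, 54, 324, 1944, 11664]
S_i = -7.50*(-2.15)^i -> [-7.5, 16.12, -34.67, 74.54, -160.26]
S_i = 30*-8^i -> [30, -240, 1920, -15360, 122880]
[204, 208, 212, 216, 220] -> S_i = 204 + 4*i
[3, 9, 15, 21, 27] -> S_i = 3 + 6*i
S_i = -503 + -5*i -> [-503, -508, -513, -518, -523]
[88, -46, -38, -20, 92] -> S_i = Random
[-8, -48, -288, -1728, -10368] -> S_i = -8*6^i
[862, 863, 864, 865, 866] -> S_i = 862 + 1*i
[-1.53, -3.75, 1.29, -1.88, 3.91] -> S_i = Random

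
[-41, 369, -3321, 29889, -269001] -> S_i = -41*-9^i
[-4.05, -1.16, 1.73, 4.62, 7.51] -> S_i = -4.05 + 2.89*i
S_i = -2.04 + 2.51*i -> [-2.04, 0.47, 2.98, 5.49, 8.0]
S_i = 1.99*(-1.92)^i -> [1.99, -3.82, 7.34, -14.08, 27.04]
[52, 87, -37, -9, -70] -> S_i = Random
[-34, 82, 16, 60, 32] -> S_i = Random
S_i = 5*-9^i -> [5, -45, 405, -3645, 32805]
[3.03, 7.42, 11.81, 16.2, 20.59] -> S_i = 3.03 + 4.39*i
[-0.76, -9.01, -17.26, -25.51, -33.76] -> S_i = -0.76 + -8.25*i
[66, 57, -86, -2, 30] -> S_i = Random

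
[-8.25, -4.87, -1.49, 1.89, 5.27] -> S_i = -8.25 + 3.38*i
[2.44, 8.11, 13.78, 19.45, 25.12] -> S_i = 2.44 + 5.67*i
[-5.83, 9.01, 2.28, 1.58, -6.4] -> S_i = Random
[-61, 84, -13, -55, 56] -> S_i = Random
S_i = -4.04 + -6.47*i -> [-4.04, -10.51, -16.98, -23.45, -29.92]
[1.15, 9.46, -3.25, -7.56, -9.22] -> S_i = Random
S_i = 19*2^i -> [19, 38, 76, 152, 304]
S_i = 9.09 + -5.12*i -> [9.09, 3.97, -1.15, -6.27, -11.39]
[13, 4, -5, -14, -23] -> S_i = 13 + -9*i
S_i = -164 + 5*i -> [-164, -159, -154, -149, -144]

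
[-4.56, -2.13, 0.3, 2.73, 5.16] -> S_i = -4.56 + 2.43*i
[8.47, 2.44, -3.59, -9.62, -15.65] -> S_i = 8.47 + -6.03*i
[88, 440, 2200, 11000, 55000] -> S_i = 88*5^i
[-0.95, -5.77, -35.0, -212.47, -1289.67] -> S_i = -0.95*6.07^i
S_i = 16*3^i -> [16, 48, 144, 432, 1296]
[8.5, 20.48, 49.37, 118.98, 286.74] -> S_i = 8.50*2.41^i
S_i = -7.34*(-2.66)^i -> [-7.34, 19.52, -51.93, 138.15, -367.47]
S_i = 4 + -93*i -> [4, -89, -182, -275, -368]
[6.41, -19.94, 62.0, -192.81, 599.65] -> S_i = 6.41*(-3.11)^i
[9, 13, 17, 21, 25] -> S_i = 9 + 4*i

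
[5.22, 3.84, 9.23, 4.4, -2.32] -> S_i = Random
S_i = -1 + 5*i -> [-1, 4, 9, 14, 19]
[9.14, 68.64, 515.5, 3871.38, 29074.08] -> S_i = 9.14*7.51^i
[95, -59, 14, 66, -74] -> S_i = Random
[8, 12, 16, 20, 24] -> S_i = 8 + 4*i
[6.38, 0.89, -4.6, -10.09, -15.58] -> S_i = 6.38 + -5.49*i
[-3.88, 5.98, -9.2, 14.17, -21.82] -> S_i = -3.88*(-1.54)^i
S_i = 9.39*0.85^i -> [9.39, 7.98, 6.78, 5.77, 4.9]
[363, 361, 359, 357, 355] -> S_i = 363 + -2*i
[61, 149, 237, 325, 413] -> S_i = 61 + 88*i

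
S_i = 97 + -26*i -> [97, 71, 45, 19, -7]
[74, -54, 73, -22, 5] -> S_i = Random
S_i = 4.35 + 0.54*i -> [4.35, 4.89, 5.43, 5.97, 6.51]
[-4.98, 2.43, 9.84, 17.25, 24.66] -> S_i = -4.98 + 7.41*i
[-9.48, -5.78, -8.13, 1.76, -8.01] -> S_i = Random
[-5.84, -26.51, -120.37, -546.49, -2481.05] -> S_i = -5.84*4.54^i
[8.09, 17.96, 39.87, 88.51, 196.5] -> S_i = 8.09*2.22^i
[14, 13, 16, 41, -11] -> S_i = Random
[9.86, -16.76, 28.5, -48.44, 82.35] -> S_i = 9.86*(-1.70)^i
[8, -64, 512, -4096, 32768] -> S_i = 8*-8^i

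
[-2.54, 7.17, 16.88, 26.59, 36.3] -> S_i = -2.54 + 9.71*i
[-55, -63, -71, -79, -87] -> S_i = -55 + -8*i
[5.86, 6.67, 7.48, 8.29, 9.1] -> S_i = 5.86 + 0.81*i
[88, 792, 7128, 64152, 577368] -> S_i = 88*9^i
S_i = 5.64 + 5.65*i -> [5.64, 11.29, 16.94, 22.59, 28.24]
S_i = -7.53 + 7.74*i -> [-7.53, 0.21, 7.95, 15.69, 23.43]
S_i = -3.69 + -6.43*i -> [-3.69, -10.12, -16.55, -22.98, -29.41]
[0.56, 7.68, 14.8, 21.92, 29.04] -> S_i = 0.56 + 7.12*i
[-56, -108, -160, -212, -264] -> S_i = -56 + -52*i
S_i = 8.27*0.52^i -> [8.27, 4.3, 2.24, 1.16, 0.6]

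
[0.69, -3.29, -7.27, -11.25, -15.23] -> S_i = 0.69 + -3.98*i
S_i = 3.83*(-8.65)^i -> [3.83, -33.13, 286.57, -2478.83, 21441.9]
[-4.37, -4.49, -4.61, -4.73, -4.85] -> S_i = -4.37 + -0.12*i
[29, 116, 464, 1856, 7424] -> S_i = 29*4^i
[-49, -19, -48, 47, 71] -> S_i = Random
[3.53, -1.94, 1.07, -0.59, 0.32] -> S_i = 3.53*(-0.55)^i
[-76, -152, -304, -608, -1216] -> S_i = -76*2^i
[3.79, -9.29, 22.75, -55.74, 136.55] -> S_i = 3.79*(-2.45)^i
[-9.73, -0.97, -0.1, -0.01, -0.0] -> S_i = -9.73*0.10^i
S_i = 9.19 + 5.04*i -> [9.19, 14.23, 19.27, 24.31, 29.35]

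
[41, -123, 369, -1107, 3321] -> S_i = 41*-3^i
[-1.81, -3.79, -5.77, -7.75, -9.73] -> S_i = -1.81 + -1.98*i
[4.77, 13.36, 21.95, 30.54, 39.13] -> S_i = 4.77 + 8.59*i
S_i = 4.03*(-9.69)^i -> [4.03, -39.05, 378.4, -3666.71, 35530.4]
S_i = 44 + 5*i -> [44, 49, 54, 59, 64]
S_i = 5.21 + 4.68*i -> [5.21, 9.89, 14.57, 19.25, 23.93]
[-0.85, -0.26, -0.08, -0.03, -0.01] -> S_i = -0.85*0.31^i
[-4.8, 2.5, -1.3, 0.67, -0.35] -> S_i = -4.80*(-0.52)^i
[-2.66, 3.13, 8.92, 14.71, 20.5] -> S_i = -2.66 + 5.79*i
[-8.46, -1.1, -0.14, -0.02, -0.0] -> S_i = -8.46*0.13^i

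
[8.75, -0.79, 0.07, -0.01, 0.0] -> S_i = 8.75*(-0.09)^i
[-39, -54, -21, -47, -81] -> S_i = Random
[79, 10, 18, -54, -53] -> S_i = Random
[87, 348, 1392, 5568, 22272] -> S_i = 87*4^i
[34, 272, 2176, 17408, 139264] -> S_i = 34*8^i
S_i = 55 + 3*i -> [55, 58, 61, 64, 67]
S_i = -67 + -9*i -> [-67, -76, -85, -94, -103]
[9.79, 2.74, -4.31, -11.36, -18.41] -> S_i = 9.79 + -7.05*i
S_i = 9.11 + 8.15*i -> [9.11, 17.26, 25.41, 33.56, 41.71]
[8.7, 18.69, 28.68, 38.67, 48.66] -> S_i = 8.70 + 9.99*i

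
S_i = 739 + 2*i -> [739, 741, 743, 745, 747]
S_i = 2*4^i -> [2, 8, 32, 128, 512]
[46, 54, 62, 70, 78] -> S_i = 46 + 8*i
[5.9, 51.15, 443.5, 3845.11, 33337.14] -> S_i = 5.90*8.67^i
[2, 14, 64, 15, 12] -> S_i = Random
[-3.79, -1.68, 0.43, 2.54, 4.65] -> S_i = -3.79 + 2.11*i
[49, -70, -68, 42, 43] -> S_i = Random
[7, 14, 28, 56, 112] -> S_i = 7*2^i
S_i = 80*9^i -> [80, 720, 6480, 58320, 524880]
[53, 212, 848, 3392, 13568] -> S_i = 53*4^i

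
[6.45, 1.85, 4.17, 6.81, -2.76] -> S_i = Random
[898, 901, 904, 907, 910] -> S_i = 898 + 3*i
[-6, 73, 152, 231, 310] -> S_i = -6 + 79*i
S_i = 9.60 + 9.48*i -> [9.6, 19.08, 28.56, 38.04, 47.52]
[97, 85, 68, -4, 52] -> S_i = Random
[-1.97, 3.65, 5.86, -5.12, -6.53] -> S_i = Random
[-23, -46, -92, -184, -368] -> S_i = -23*2^i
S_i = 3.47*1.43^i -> [3.47, 4.96, 7.1, 10.15, 14.51]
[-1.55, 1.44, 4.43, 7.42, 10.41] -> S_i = -1.55 + 2.99*i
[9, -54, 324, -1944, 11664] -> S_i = 9*-6^i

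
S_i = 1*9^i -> [1, 9, 81, 729, 6561]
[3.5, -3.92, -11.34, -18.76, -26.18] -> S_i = 3.50 + -7.42*i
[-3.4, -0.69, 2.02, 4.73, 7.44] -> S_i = -3.40 + 2.71*i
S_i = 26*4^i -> [26, 104, 416, 1664, 6656]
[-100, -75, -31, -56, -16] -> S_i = Random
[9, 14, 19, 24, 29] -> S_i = 9 + 5*i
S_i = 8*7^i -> [8, 56, 392, 2744, 19208]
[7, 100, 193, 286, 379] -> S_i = 7 + 93*i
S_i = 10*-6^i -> [10, -60, 360, -2160, 12960]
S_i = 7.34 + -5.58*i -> [7.34, 1.76, -3.82, -9.4, -14.98]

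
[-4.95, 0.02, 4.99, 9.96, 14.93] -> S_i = -4.95 + 4.97*i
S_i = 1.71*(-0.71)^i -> [1.71, -1.21, 0.86, -0.61, 0.43]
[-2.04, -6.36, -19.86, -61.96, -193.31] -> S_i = -2.04*3.12^i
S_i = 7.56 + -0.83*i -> [7.56, 6.73, 5.9, 5.07, 4.24]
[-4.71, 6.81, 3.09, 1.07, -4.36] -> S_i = Random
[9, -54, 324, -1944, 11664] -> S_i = 9*-6^i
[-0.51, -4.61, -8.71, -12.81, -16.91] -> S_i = -0.51 + -4.10*i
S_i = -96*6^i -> [-96, -576, -3456, -20736, -124416]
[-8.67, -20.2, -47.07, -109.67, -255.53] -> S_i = -8.67*2.33^i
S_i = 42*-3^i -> [42, -126, 378, -1134, 3402]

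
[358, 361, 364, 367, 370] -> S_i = 358 + 3*i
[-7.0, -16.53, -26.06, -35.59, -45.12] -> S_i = -7.00 + -9.53*i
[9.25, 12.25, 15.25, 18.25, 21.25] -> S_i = 9.25 + 3.00*i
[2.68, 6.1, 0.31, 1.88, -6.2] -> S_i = Random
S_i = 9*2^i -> [9, 18, 36, 72, 144]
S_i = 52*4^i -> [52, 208, 832, 3328, 13312]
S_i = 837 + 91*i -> [837, 928, 1019, 1110, 1201]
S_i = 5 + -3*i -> [5, 2, -1, -4, -7]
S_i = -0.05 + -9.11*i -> [-0.05, -9.16, -18.27, -27.38, -36.49]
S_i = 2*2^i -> [2, 4, 8, 16, 32]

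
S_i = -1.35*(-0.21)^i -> [-1.35, 0.28, -0.06, 0.01, -0.0]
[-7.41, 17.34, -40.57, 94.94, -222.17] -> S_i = -7.41*(-2.34)^i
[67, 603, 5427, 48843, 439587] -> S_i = 67*9^i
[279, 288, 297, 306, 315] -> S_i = 279 + 9*i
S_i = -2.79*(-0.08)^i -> [-2.79, 0.22, -0.02, 0.0, -0.0]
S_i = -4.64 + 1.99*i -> [-4.64, -2.65, -0.66, 1.33, 3.32]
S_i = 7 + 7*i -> [7, 14, 21, 28, 35]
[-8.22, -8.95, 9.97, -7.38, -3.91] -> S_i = Random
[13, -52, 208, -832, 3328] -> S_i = 13*-4^i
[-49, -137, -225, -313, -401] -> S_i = -49 + -88*i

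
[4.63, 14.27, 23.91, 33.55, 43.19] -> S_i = 4.63 + 9.64*i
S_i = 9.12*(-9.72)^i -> [9.12, -88.65, 861.64, -8375.17, 81406.65]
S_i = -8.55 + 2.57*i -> [-8.55, -5.98, -3.41, -0.84, 1.73]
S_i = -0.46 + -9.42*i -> [-0.46, -9.88, -19.3, -28.72, -38.14]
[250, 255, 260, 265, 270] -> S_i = 250 + 5*i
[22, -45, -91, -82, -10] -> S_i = Random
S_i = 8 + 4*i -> [8, 12, 16, 20, 24]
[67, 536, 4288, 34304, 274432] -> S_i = 67*8^i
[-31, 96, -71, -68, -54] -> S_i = Random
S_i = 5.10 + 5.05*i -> [5.1, 10.15, 15.2, 20.25, 25.3]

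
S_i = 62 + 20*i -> [62, 82, 102, 122, 142]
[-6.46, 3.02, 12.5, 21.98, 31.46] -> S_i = -6.46 + 9.48*i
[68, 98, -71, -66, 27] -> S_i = Random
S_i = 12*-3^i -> [12, -36, 108, -324, 972]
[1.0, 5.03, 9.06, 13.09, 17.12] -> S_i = 1.00 + 4.03*i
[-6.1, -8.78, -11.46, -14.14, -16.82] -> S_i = -6.10 + -2.68*i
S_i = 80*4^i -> [80, 320, 1280, 5120, 20480]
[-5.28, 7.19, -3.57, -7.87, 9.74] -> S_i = Random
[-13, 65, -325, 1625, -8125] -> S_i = -13*-5^i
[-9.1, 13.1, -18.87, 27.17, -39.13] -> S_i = -9.10*(-1.44)^i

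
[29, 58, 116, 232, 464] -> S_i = 29*2^i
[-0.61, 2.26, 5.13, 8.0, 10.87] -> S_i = -0.61 + 2.87*i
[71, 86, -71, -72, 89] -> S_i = Random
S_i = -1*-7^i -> [-1, 7, -49, 343, -2401]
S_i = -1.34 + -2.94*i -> [-1.34, -4.28, -7.22, -10.16, -13.1]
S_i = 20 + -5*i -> [20, 15, 10, 5, 0]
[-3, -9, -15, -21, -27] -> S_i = -3 + -6*i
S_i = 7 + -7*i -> [7, 0, -7, -14, -21]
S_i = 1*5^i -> [1, 5, 25, 125, 625]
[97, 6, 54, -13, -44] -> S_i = Random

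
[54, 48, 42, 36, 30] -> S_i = 54 + -6*i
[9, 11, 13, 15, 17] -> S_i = 9 + 2*i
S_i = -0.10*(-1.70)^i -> [-0.1, 0.17, -0.29, 0.49, -0.84]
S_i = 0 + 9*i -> [0, 9, 18, 27, 36]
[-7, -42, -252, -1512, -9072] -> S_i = -7*6^i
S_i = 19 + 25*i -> [19, 44, 69, 94, 119]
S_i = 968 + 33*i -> [968, 1001, 1034, 1067, 1100]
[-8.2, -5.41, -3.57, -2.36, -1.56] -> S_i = -8.20*0.66^i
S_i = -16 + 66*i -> [-16, 50, 116, 182, 248]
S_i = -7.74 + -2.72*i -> [-7.74, -10.46, -13.18, -15.9, -18.62]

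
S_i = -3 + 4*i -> [-3, 1, 5, 9, 13]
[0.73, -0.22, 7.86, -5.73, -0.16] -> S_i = Random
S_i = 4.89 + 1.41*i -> [4.89, 6.3, 7.71, 9.12, 10.53]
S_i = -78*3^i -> [-78, -234, -702, -2106, -6318]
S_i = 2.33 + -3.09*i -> [2.33, -0.76, -3.85, -6.94, -10.03]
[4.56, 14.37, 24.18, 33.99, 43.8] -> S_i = 4.56 + 9.81*i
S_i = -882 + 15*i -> [-882, -867, -852, -837, -822]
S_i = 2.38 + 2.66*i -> [2.38, 5.04, 7.7, 10.36, 13.02]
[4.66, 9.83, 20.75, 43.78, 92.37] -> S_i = 4.66*2.11^i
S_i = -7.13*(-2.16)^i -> [-7.13, 15.4, -33.27, 71.85, -155.2]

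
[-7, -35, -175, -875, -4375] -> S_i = -7*5^i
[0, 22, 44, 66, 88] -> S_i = 0 + 22*i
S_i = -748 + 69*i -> [-748, -679, -610, -541, -472]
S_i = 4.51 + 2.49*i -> [4.51, 7.0, 9.49, 11.98, 14.47]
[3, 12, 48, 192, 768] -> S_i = 3*4^i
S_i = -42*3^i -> [-42, -126, -378, -1134, -3402]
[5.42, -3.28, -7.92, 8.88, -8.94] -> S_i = Random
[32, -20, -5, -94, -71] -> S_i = Random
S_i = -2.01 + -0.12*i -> [-2.01, -2.13, -2.25, -2.37, -2.49]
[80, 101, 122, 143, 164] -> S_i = 80 + 21*i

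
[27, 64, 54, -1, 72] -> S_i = Random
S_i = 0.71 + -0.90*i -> [0.71, -0.19, -1.09, -1.99, -2.89]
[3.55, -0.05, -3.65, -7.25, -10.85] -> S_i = 3.55 + -3.60*i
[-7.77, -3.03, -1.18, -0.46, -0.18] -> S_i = -7.77*0.39^i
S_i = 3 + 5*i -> [3, 8, 13, 18, 23]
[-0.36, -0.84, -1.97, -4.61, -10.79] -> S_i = -0.36*2.34^i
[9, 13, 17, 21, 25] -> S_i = 9 + 4*i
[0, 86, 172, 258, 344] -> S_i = 0 + 86*i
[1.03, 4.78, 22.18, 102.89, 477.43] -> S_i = 1.03*4.64^i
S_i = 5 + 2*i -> [5, 7, 9, 11, 13]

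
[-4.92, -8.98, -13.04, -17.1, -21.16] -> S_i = -4.92 + -4.06*i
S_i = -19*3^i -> [-19, -57, -171, -513, -1539]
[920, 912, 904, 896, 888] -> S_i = 920 + -8*i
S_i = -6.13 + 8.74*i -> [-6.13, 2.61, 11.35, 20.09, 28.83]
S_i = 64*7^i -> [64, 448, 3136, 21952, 153664]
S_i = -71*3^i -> [-71, -213, -639, -1917, -5751]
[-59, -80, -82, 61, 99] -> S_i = Random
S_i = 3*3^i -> [3, 9, 27, 81, 243]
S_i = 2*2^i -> [2, 4, 8, 16, 32]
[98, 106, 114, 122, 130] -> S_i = 98 + 8*i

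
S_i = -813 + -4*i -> [-813, -817, -821, -825, -829]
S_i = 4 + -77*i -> [4, -73, -150, -227, -304]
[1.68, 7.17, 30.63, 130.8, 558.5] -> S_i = 1.68*4.27^i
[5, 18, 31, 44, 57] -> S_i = 5 + 13*i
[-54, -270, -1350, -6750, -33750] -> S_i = -54*5^i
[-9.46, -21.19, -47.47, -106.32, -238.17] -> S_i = -9.46*2.24^i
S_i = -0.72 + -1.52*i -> [-0.72, -2.24, -3.76, -5.28, -6.8]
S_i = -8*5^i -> [-8, -40, -200, -1000, -5000]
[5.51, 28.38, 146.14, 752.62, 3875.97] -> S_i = 5.51*5.15^i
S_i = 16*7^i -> [16, 112, 784, 5488, 38416]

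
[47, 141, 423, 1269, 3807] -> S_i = 47*3^i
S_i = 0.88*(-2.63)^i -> [0.88, -2.31, 6.09, -16.01, 42.1]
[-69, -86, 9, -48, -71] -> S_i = Random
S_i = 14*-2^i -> [14, -28, 56, -112, 224]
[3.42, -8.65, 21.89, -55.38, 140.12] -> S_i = 3.42*(-2.53)^i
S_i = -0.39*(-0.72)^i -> [-0.39, 0.28, -0.2, 0.15, -0.1]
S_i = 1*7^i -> [1, 7, 49, 343, 2401]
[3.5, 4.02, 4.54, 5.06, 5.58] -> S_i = 3.50 + 0.52*i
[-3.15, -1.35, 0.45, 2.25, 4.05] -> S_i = -3.15 + 1.80*i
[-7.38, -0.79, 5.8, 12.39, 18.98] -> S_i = -7.38 + 6.59*i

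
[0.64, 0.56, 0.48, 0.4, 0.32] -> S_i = 0.64 + -0.08*i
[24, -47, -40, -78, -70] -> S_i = Random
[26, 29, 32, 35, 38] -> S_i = 26 + 3*i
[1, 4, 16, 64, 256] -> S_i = 1*4^i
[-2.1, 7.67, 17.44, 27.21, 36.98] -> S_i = -2.10 + 9.77*i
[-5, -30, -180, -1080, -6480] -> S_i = -5*6^i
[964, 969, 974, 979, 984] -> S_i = 964 + 5*i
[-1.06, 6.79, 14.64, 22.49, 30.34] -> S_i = -1.06 + 7.85*i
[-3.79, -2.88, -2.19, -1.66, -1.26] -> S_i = -3.79*0.76^i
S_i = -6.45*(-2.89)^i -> [-6.45, 18.64, -53.87, 155.69, -449.94]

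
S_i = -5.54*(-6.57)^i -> [-5.54, 36.4, -239.13, 1571.11, -10322.18]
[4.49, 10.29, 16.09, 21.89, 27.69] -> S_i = 4.49 + 5.80*i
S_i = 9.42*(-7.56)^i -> [9.42, -71.22, 538.39, -4070.21, 30770.75]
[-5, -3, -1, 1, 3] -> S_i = -5 + 2*i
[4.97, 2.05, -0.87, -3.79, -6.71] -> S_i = 4.97 + -2.92*i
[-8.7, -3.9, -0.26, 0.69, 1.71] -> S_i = Random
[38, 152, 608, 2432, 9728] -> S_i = 38*4^i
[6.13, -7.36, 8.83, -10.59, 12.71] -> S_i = 6.13*(-1.20)^i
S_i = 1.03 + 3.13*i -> [1.03, 4.16, 7.29, 10.42, 13.55]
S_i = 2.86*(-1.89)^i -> [2.86, -5.41, 10.22, -19.31, 36.49]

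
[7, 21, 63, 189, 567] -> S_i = 7*3^i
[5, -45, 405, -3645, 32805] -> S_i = 5*-9^i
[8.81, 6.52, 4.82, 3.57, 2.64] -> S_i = 8.81*0.74^i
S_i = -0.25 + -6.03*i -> [-0.25, -6.28, -12.31, -18.34, -24.37]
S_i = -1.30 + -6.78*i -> [-1.3, -8.08, -14.86, -21.64, -28.42]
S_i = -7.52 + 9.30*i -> [-7.52, 1.78, 11.08, 20.38, 29.68]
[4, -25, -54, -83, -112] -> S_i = 4 + -29*i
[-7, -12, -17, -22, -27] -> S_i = -7 + -5*i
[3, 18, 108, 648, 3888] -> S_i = 3*6^i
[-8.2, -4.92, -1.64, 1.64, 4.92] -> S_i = -8.20 + 3.28*i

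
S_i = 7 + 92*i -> [7, 99, 191, 283, 375]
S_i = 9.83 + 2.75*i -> [9.83, 12.58, 15.33, 18.08, 20.83]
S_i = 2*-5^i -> [2, -10, 50, -250, 1250]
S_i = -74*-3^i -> [-74, 222, -666, 1998, -5994]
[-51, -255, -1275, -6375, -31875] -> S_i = -51*5^i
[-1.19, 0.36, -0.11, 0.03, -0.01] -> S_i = -1.19*(-0.30)^i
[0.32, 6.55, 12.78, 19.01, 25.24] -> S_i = 0.32 + 6.23*i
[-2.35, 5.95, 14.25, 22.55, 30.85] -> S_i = -2.35 + 8.30*i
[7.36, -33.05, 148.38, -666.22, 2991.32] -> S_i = 7.36*(-4.49)^i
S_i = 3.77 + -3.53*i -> [3.77, 0.24, -3.29, -6.82, -10.35]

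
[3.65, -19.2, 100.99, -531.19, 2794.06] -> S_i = 3.65*(-5.26)^i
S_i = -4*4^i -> [-4, -16, -64, -256, -1024]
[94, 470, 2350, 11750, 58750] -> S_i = 94*5^i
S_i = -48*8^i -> [-48, -384, -3072, -24576, -196608]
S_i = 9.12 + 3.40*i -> [9.12, 12.52, 15.92, 19.32, 22.72]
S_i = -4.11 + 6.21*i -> [-4.11, 2.1, 8.31, 14.52, 20.73]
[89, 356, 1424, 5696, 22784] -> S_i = 89*4^i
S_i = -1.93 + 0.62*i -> [-1.93, -1.31, -0.69, -0.07, 0.55]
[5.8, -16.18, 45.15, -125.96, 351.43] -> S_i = 5.80*(-2.79)^i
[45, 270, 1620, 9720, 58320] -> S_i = 45*6^i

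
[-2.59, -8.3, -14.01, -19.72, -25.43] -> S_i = -2.59 + -5.71*i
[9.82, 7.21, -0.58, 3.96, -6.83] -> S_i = Random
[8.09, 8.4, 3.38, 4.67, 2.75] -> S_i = Random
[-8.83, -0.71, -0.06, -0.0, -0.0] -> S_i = -8.83*0.08^i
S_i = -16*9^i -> [-16, -144, -1296, -11664, -104976]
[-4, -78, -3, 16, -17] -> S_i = Random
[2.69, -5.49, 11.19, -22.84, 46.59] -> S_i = 2.69*(-2.04)^i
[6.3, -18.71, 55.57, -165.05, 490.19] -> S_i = 6.30*(-2.97)^i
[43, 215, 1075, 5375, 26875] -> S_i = 43*5^i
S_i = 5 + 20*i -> [5, 25, 45, 65, 85]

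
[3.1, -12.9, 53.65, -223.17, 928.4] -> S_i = 3.10*(-4.16)^i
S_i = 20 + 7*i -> [20, 27, 34, 41, 48]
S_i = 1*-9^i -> [1, -9, 81, -729, 6561]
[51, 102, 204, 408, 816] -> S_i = 51*2^i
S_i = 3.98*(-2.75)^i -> [3.98, -10.94, 30.1, -82.77, 227.62]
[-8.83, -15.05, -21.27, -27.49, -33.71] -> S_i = -8.83 + -6.22*i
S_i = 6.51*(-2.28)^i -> [6.51, -14.84, 33.84, -77.16, 175.92]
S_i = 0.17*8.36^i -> [0.17, 1.42, 11.88, 99.33, 830.37]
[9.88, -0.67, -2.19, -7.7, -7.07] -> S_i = Random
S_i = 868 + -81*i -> [868, 787, 706, 625, 544]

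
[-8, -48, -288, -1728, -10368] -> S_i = -8*6^i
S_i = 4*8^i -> [4, 32, 256, 2048, 16384]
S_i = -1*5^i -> [-1, -5, -25, -125, -625]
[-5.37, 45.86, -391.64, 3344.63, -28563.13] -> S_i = -5.37*(-8.54)^i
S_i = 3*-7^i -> [3, -21, 147, -1029, 7203]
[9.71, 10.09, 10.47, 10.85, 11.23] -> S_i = 9.71 + 0.38*i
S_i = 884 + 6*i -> [884, 890, 896, 902, 908]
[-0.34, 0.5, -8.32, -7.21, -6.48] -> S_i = Random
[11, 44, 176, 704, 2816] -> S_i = 11*4^i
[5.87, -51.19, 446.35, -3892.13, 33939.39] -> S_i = 5.87*(-8.72)^i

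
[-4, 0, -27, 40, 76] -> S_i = Random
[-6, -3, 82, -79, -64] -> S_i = Random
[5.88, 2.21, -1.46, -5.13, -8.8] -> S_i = 5.88 + -3.67*i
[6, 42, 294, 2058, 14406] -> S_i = 6*7^i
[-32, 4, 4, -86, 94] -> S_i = Random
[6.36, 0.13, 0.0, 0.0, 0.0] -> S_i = 6.36*0.02^i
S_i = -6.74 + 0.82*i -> [-6.74, -5.92, -5.1, -4.28, -3.46]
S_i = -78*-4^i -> [-78, 312, -1248, 4992, -19968]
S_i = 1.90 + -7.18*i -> [1.9, -5.28, -12.46, -19.64, -26.82]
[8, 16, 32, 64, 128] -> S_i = 8*2^i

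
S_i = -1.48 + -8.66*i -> [-1.48, -10.14, -18.8, -27.46, -36.12]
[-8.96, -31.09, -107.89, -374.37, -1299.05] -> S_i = -8.96*3.47^i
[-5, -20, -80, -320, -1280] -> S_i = -5*4^i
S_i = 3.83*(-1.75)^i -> [3.83, -6.7, 11.73, -20.53, 35.92]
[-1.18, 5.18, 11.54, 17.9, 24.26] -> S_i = -1.18 + 6.36*i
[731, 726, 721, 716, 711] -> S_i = 731 + -5*i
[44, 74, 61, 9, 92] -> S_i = Random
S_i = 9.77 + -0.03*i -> [9.77, 9.74, 9.71, 9.68, 9.65]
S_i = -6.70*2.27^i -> [-6.7, -15.21, -34.52, -78.37, -177.9]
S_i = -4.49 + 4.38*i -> [-4.49, -0.11, 4.27, 8.65, 13.03]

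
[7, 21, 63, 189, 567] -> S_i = 7*3^i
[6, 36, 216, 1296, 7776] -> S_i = 6*6^i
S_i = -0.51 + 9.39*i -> [-0.51, 8.88, 18.27, 27.66, 37.05]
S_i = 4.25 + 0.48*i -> [4.25, 4.73, 5.21, 5.69, 6.17]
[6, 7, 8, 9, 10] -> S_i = 6 + 1*i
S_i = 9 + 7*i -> [9, 16, 23, 30, 37]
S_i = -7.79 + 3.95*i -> [-7.79, -3.84, 0.11, 4.06, 8.01]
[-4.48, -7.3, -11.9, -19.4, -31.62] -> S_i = -4.48*1.63^i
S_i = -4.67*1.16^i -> [-4.67, -5.42, -6.28, -7.29, -8.46]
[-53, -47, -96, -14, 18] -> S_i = Random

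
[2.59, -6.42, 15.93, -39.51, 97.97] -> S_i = 2.59*(-2.48)^i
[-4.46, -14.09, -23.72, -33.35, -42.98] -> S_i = -4.46 + -9.63*i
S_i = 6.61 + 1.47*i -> [6.61, 8.08, 9.55, 11.02, 12.49]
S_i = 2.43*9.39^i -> [2.43, 22.82, 214.26, 2011.88, 18891.6]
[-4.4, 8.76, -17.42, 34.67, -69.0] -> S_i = -4.40*(-1.99)^i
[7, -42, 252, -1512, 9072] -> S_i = 7*-6^i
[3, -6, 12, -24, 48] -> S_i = 3*-2^i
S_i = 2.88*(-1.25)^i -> [2.88, -3.6, 4.5, -5.62, 7.03]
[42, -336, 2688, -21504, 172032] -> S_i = 42*-8^i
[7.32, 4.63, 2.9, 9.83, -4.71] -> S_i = Random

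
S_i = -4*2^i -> [-4, -8, -16, -32, -64]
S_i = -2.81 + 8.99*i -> [-2.81, 6.18, 15.17, 24.16, 33.15]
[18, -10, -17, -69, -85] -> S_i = Random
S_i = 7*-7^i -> [7, -49, 343, -2401, 16807]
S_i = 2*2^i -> [2, 4, 8, 16, 32]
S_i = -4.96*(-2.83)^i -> [-4.96, 14.04, -39.72, 112.42, -318.15]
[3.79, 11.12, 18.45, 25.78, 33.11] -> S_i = 3.79 + 7.33*i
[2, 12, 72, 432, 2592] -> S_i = 2*6^i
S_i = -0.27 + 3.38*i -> [-0.27, 3.11, 6.49, 9.87, 13.25]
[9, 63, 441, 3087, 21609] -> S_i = 9*7^i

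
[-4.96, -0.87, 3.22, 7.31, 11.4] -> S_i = -4.96 + 4.09*i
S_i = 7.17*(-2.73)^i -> [7.17, -19.57, 53.44, -145.88, 398.26]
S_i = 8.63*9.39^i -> [8.63, 81.04, 760.93, 7145.09, 67092.37]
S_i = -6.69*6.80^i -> [-6.69, -45.49, -309.35, -2103.55, -14304.14]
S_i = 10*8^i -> [10, 80, 640, 5120, 40960]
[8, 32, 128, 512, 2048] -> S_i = 8*4^i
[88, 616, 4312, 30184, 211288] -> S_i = 88*7^i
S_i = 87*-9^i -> [87, -783, 7047, -63423, 570807]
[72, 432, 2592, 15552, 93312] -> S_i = 72*6^i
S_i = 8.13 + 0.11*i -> [8.13, 8.24, 8.35, 8.46, 8.57]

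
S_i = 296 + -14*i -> [296, 282, 268, 254, 240]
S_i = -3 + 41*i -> [-3, 38, 79, 120, 161]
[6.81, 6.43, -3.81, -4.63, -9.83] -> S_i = Random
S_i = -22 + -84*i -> [-22, -106, -190, -274, -358]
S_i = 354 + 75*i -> [354, 429, 504, 579, 654]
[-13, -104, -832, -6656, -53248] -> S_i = -13*8^i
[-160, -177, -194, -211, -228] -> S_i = -160 + -17*i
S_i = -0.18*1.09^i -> [-0.18, -0.2, -0.21, -0.23, -0.25]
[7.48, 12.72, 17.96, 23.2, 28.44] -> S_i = 7.48 + 5.24*i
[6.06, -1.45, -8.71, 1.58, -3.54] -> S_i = Random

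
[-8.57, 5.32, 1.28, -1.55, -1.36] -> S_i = Random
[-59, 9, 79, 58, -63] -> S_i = Random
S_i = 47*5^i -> [47, 235, 1175, 5875, 29375]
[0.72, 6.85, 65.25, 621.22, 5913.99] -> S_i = 0.72*9.52^i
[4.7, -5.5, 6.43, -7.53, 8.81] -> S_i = 4.70*(-1.17)^i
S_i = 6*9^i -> [6, 54, 486, 4374, 39366]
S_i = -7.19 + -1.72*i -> [-7.19, -8.91, -10.63, -12.35, -14.07]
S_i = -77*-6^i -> [-77, 462, -2772, 16632, -99792]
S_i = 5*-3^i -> [5, -15, 45, -135, 405]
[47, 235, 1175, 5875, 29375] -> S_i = 47*5^i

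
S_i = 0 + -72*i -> [0, -72, -144, -216, -288]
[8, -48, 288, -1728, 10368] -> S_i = 8*-6^i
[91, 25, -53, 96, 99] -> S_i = Random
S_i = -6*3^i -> [-6, -18, -54, -162, -486]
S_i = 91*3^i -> [91, 273, 819, 2457, 7371]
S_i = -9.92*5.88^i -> [-9.92, -58.33, -342.98, -2016.71, -11858.26]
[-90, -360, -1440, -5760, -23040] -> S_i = -90*4^i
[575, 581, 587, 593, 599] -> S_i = 575 + 6*i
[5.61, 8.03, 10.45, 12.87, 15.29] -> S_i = 5.61 + 2.42*i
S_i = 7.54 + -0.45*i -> [7.54, 7.09, 6.64, 6.19, 5.74]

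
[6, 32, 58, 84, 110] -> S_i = 6 + 26*i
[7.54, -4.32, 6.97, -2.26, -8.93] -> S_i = Random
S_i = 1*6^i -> [1, 6, 36, 216, 1296]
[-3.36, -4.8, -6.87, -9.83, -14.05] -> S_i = -3.36*1.43^i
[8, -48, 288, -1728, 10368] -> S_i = 8*-6^i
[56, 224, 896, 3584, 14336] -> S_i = 56*4^i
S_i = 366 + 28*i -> [366, 394, 422, 450, 478]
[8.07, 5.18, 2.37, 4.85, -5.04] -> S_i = Random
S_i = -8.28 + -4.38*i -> [-8.28, -12.66, -17.04, -21.42, -25.8]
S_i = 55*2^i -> [55, 110, 220, 440, 880]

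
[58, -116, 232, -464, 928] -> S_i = 58*-2^i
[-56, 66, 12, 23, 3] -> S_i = Random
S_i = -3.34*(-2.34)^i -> [-3.34, 7.82, -18.29, 42.8, -100.14]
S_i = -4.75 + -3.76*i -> [-4.75, -8.51, -12.27, -16.03, -19.79]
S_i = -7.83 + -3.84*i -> [-7.83, -11.67, -15.51, -19.35, -23.19]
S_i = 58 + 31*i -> [58, 89, 120, 151, 182]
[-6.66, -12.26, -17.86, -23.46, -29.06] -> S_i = -6.66 + -5.60*i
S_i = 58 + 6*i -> [58, 64, 70, 76, 82]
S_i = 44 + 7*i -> [44, 51, 58, 65, 72]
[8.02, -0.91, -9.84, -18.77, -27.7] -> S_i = 8.02 + -8.93*i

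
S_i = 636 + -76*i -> [636, 560, 484, 408, 332]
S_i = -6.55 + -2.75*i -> [-6.55, -9.3, -12.05, -14.8, -17.55]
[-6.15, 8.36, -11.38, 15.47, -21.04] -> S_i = -6.15*(-1.36)^i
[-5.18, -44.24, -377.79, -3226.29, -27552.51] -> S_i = -5.18*8.54^i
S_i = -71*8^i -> [-71, -568, -4544, -36352, -290816]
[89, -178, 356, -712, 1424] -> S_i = 89*-2^i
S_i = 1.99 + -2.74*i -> [1.99, -0.75, -3.49, -6.23, -8.97]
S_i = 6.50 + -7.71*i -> [6.5, -1.21, -8.92, -16.63, -24.34]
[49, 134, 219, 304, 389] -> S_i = 49 + 85*i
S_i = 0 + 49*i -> [0, 49, 98, 147, 196]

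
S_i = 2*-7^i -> [2, -14, 98, -686, 4802]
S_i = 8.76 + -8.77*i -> [8.76, -0.01, -8.78, -17.55, -26.32]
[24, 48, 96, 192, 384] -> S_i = 24*2^i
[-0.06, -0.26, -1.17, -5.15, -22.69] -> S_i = -0.06*4.41^i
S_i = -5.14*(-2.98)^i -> [-5.14, 15.32, -45.65, 136.02, -405.35]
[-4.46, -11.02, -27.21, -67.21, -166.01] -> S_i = -4.46*2.47^i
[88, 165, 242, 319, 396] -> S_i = 88 + 77*i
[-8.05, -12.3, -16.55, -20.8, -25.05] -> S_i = -8.05 + -4.25*i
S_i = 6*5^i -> [6, 30, 150, 750, 3750]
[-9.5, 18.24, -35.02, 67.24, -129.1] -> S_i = -9.50*(-1.92)^i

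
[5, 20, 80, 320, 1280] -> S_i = 5*4^i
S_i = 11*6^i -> [11, 66, 396, 2376, 14256]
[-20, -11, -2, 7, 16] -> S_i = -20 + 9*i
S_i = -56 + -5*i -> [-56, -61, -66, -71, -76]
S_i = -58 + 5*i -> [-58, -53, -48, -43, -38]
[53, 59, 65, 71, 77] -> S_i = 53 + 6*i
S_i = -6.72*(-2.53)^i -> [-6.72, 17.0, -43.01, 108.83, -275.33]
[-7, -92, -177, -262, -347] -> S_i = -7 + -85*i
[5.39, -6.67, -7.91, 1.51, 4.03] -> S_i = Random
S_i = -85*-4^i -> [-85, 340, -1360, 5440, -21760]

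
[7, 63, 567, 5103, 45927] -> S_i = 7*9^i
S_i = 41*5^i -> [41, 205, 1025, 5125, 25625]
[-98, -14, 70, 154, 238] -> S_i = -98 + 84*i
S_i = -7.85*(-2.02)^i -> [-7.85, 15.86, -32.03, 64.7, -130.7]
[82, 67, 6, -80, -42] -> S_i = Random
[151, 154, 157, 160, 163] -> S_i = 151 + 3*i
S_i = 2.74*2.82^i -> [2.74, 7.73, 21.79, 61.45, 173.28]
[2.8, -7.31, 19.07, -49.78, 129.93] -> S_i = 2.80*(-2.61)^i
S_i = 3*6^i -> [3, 18, 108, 648, 3888]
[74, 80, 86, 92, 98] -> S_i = 74 + 6*i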